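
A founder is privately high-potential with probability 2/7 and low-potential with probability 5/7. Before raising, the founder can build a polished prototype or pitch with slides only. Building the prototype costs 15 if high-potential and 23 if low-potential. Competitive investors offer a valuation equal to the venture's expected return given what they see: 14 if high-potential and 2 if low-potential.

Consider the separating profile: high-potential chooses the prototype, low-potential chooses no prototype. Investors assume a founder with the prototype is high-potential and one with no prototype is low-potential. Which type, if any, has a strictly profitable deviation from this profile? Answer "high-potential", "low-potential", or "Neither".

high-potential

The prototype pays 14; no prototype pays 2.
high-potential: assigned the prototype, nets 14 − 15 = -1; deviating to no prototype nets 2.
low-potential: assigned no prototype, nets 2; deviating to the prototype nets 14 − 23 = -9.
The high-potential type gains 3 by deviating.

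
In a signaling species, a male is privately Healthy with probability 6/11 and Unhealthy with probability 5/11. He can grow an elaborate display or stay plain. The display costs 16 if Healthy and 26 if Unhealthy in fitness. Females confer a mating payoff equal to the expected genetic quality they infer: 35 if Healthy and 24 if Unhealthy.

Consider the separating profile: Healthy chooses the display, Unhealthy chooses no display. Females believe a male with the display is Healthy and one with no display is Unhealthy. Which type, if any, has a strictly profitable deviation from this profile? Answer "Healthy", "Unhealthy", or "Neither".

The display pays 35; no display pays 24.
Healthy: assigned the display, nets 35 − 16 = 19; deviating to no display nets 24.
Unhealthy: assigned no display, nets 24; deviating to the display nets 35 − 26 = 9.
The Healthy type gains 5 by deviating.

Healthy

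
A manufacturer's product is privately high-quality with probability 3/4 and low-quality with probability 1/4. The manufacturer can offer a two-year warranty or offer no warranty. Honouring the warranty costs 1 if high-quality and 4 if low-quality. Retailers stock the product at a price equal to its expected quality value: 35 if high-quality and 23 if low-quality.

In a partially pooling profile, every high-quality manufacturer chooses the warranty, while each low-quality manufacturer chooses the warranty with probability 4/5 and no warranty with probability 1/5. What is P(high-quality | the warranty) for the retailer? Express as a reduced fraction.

15/19

P(the warranty) = (3/4)·1 + (1/4)·(4/5) = 19/20.
By Bayes' rule, P(high-quality | the warranty) = (3/4) / (19/20) = 15/19.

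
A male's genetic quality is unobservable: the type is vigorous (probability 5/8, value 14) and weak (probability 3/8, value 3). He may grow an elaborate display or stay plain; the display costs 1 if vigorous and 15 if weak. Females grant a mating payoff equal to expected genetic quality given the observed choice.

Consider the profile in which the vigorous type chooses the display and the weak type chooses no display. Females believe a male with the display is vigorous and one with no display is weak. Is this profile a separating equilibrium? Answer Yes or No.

Under these beliefs, the display earns mating payoff 14 and no display earns mating payoff 3.
vigorous: the display nets 14 − 1 = 13; no display nets 3. vigorous prefers the display.
weak: the display nets 14 − 15 = -1; no display nets 3. weak prefers no display.
Neither type deviates, so the separating profile is an equilibrium.

Yes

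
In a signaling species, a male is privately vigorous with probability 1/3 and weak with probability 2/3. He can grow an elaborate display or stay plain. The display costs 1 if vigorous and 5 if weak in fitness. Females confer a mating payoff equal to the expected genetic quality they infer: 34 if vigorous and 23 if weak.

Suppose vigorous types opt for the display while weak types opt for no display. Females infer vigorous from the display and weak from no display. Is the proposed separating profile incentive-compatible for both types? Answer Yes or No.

No

Under these beliefs, the display earns mating payoff 34 and no display earns mating payoff 23.
vigorous: the display nets 34 − 1 = 33; no display nets 23. vigorous prefers the display.
weak: the display nets 34 − 5 = 29; no display nets 23. weak would deviate to the display.
weak has a profitable deviation, so the profile is not an equilibrium.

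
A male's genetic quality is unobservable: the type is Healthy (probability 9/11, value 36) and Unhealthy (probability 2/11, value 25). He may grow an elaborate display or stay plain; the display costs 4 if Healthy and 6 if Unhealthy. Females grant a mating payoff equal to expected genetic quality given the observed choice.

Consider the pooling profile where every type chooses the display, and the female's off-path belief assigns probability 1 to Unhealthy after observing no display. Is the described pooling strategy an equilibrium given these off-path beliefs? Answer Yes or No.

Yes

On path, the female holds the prior and pays 9/11·36 + 2/11·25 = 34. Off path (no display), believing Unhealthy, it pays 25.
Healthy: the display nets 34 − 4 = 30; no display nets 25. Healthy stays.
Unhealthy: the display nets 34 − 6 = 28; no display nets 25. Unhealthy stays.
No type deviates, so pooling is sustained.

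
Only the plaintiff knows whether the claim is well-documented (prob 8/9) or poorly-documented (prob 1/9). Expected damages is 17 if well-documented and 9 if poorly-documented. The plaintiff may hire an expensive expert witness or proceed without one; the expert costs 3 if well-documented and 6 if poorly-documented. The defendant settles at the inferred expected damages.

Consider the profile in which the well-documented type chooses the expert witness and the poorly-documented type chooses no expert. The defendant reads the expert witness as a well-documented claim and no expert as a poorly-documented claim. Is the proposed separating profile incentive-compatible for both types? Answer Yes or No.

No

Under these beliefs, the expert witness earns settlement 17 and no expert earns settlement 9.
well-documented: the expert witness nets 17 − 3 = 14; no expert nets 9. well-documented prefers the expert witness.
poorly-documented: the expert witness nets 17 − 6 = 11; no expert nets 9. poorly-documented would deviate to the expert witness.
poorly-documented has a profitable deviation, so the profile is not an equilibrium.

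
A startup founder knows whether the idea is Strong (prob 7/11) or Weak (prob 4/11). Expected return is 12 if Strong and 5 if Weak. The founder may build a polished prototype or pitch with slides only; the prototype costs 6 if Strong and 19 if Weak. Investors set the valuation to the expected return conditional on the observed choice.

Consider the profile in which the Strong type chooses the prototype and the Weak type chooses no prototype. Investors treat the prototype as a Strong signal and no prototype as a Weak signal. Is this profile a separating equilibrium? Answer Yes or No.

Yes

Under these beliefs, the prototype earns valuation 12 and no prototype earns valuation 5.
Strong: the prototype nets 12 − 6 = 6; no prototype nets 5. Strong prefers the prototype.
Weak: the prototype nets 12 − 19 = -7; no prototype nets 5. Weak prefers no prototype.
Neither type deviates, so the separating profile is an equilibrium.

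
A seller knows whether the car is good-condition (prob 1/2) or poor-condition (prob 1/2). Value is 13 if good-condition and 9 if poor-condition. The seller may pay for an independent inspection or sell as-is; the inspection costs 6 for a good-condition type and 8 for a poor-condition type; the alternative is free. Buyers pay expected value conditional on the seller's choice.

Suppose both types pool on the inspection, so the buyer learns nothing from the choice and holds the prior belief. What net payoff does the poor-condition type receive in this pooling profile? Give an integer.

Pooled price = 1/2·13 + 1/2·9 = 11.
poor-condition pays cost 8 for the inspection, so net payoff = 11 − 8 = 3.

3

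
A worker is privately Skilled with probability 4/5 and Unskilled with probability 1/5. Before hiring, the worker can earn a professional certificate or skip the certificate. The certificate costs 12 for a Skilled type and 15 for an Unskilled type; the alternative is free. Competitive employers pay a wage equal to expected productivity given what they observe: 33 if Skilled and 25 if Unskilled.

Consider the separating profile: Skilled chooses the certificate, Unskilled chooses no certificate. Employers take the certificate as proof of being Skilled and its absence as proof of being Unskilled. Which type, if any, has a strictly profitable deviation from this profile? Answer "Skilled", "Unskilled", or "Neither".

Skilled

The certificate pays 33; no certificate pays 25.
Skilled: assigned the certificate, nets 33 − 12 = 21; deviating to no certificate nets 25.
Unskilled: assigned no certificate, nets 25; deviating to the certificate nets 33 − 15 = 18.
The Skilled type gains 4 by deviating.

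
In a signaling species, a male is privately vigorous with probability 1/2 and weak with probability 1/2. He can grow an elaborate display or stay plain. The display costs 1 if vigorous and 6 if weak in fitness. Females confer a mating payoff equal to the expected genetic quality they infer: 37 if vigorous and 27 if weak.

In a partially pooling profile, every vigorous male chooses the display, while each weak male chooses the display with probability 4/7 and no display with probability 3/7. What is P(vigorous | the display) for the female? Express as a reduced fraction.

P(the display) = (1/2)·1 + (1/2)·(4/7) = 11/14.
By Bayes' rule, P(vigorous | the display) = (1/2) / (11/14) = 7/11.

7/11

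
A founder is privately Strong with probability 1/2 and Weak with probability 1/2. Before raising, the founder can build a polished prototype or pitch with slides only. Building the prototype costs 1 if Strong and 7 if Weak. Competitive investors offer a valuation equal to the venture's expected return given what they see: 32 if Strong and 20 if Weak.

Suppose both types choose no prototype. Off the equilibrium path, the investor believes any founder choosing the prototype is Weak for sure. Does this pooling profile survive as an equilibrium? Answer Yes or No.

On path, the investor holds the prior and pays 1/2·32 + 1/2·20 = 26. Off path (the prototype), believing Weak, it pays 20.
Strong: no prototype nets 26; the prototype nets 20 − 1 = 19. Strong stays.
Weak: no prototype nets 26; the prototype nets 20 − 7 = 13. Weak stays.
No type deviates, so pooling is sustained.

Yes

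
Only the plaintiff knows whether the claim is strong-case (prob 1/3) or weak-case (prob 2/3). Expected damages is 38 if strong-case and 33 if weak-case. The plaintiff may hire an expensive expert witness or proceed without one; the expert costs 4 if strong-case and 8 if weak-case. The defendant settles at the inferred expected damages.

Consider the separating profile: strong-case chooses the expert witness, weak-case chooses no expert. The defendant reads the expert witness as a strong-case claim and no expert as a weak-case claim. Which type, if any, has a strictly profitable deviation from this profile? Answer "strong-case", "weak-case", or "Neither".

The expert witness pays 38; no expert pays 33.
strong-case: assigned the expert witness, nets 38 − 4 = 34; deviating to no expert nets 33.
weak-case: assigned no expert, nets 33; deviating to the expert witness nets 38 − 8 = 30.
Both types strictly prefer their assigned action; no profitable deviation.

Neither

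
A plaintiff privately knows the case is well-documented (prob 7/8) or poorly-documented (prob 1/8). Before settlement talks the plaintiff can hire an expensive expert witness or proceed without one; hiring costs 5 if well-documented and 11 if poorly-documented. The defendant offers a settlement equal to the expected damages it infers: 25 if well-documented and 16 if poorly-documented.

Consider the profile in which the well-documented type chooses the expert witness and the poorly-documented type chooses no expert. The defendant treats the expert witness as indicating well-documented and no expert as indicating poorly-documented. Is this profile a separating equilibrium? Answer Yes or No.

Yes

Under these beliefs, the expert witness earns settlement 25 and no expert earns settlement 16.
well-documented: the expert witness nets 25 − 5 = 20; no expert nets 16. well-documented prefers the expert witness.
poorly-documented: the expert witness nets 25 − 11 = 14; no expert nets 16. poorly-documented prefers no expert.
Neither type deviates, so the separating profile is an equilibrium.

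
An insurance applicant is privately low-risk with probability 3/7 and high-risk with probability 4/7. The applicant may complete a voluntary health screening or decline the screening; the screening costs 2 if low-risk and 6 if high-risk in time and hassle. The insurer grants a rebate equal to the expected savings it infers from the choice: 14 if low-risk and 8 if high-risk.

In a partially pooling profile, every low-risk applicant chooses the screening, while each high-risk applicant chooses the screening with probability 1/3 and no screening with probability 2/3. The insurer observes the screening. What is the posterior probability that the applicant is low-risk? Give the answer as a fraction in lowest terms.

P(the screening) = (3/7)·1 + (4/7)·(1/3) = 13/21.
By Bayes' rule, P(low-risk | the screening) = (3/7) / (13/21) = 9/13.

9/13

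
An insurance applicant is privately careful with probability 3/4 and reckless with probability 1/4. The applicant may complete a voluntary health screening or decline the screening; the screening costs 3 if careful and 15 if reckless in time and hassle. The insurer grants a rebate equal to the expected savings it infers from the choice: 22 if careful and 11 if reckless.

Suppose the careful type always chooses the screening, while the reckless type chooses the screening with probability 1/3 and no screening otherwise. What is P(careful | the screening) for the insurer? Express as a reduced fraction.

9/10

P(the screening) = (3/4)·1 + (1/4)·(1/3) = 5/6.
By Bayes' rule, P(careful | the screening) = (3/4) / (5/6) = 9/10.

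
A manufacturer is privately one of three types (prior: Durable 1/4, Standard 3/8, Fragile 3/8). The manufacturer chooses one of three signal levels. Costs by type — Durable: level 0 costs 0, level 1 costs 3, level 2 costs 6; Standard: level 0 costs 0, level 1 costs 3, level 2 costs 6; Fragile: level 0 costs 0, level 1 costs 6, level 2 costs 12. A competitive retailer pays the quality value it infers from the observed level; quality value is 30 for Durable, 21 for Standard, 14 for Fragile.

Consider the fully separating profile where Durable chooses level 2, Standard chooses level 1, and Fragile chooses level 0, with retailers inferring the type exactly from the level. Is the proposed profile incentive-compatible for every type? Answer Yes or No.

Separating prices: level 2 → 30, level 1 → 21, level 0 → 14.
Durable (assigned level 2): level 0: 14 − 0 = 14; level 1: 21 − 3 = 18; level 2: 30 − 6 = 24. Durable stays.
Standard (assigned level 1): level 0: 14 − 0 = 14; level 1: 21 − 3 = 18; level 2: 30 − 6 = 24. Standard prefers level 2.
Fragile (assigned level 0): level 0: 14 − 0 = 14; level 1: 21 − 6 = 15; level 2: 30 − 12 = 18. Fragile prefers level 2.
At least one type deviates; the separating profile fails.

No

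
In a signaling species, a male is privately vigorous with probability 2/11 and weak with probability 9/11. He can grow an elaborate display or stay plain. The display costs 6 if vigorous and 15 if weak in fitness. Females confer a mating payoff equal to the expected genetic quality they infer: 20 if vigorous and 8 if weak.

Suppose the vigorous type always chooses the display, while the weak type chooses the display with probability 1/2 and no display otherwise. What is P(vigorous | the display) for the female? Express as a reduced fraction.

4/13

P(the display) = (2/11)·1 + (9/11)·(1/2) = 13/22.
By Bayes' rule, P(vigorous | the display) = (2/11) / (13/22) = 4/13.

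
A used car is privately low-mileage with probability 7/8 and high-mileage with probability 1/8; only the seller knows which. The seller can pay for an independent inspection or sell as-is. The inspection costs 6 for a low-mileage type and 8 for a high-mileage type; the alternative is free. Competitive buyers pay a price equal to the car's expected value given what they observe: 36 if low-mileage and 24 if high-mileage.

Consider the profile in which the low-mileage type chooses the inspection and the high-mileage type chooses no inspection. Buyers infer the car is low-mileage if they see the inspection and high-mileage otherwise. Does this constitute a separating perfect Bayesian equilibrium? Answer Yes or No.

No

Under these beliefs, the inspection earns price 36 and no inspection earns price 24.
low-mileage: the inspection nets 36 − 6 = 30; no inspection nets 24. low-mileage prefers the inspection.
high-mileage: the inspection nets 36 − 8 = 28; no inspection nets 24. high-mileage would deviate to the inspection.
high-mileage has a profitable deviation, so the profile is not an equilibrium.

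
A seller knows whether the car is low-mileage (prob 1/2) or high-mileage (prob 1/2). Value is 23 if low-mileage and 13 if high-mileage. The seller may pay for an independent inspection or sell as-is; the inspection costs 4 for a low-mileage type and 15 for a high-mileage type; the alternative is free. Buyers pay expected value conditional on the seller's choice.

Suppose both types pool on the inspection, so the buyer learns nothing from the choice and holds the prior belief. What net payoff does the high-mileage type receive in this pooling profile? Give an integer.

Pooled price = 1/2·23 + 1/2·13 = 18.
high-mileage pays cost 15 for the inspection, so net payoff = 18 − 15 = 3.

3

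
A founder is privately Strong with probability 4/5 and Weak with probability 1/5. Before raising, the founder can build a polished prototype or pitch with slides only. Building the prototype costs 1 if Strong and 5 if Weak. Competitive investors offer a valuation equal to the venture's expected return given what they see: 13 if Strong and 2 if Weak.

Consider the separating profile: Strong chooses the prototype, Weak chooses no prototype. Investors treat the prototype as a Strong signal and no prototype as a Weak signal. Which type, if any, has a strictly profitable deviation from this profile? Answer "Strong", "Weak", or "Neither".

Weak

The prototype pays 13; no prototype pays 2.
Strong: assigned the prototype, nets 13 − 1 = 12; deviating to no prototype nets 2.
Weak: assigned no prototype, nets 2; deviating to the prototype nets 13 − 5 = 8.
The Weak type gains 6 by deviating.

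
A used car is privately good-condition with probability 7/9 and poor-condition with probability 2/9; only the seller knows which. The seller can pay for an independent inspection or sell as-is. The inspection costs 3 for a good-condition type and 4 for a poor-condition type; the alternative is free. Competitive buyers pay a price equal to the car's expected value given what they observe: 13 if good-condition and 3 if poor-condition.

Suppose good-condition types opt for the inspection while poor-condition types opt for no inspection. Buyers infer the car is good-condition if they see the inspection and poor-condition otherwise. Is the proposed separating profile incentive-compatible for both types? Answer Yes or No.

No

Under these beliefs, the inspection earns price 13 and no inspection earns price 3.
good-condition: the inspection nets 13 − 3 = 10; no inspection nets 3. good-condition prefers the inspection.
poor-condition: the inspection nets 13 − 4 = 9; no inspection nets 3. poor-condition would deviate to the inspection.
poor-condition has a profitable deviation, so the profile is not an equilibrium.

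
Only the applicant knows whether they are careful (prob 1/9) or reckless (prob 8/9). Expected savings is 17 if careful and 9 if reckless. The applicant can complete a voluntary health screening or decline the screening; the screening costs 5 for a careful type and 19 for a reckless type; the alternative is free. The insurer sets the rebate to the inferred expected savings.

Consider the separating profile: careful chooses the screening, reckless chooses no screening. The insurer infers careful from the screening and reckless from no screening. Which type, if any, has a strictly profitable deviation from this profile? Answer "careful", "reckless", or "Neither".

The screening pays 17; no screening pays 9.
careful: assigned the screening, nets 17 − 5 = 12; deviating to no screening nets 9.
reckless: assigned no screening, nets 9; deviating to the screening nets 17 − 19 = -2.
Both types strictly prefer their assigned action; no profitable deviation.

Neither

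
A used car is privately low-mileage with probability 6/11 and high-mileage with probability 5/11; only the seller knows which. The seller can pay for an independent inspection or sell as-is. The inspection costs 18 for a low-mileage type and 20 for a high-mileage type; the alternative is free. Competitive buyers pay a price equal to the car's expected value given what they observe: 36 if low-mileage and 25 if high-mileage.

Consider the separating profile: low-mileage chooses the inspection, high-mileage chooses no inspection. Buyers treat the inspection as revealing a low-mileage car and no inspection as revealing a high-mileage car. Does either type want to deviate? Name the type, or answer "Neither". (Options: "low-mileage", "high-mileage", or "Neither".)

low-mileage

The inspection pays 36; no inspection pays 25.
low-mileage: assigned the inspection, nets 36 − 18 = 18; deviating to no inspection nets 25.
high-mileage: assigned no inspection, nets 25; deviating to the inspection nets 36 − 20 = 16.
The low-mileage type gains 7 by deviating.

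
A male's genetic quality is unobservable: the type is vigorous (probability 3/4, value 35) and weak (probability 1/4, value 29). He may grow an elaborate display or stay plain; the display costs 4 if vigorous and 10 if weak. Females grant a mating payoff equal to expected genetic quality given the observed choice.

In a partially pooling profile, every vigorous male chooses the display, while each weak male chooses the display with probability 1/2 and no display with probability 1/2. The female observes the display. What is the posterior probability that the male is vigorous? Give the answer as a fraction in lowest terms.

6/7

P(the display) = (3/4)·1 + (1/4)·(1/2) = 7/8.
By Bayes' rule, P(vigorous | the display) = (3/4) / (7/8) = 6/7.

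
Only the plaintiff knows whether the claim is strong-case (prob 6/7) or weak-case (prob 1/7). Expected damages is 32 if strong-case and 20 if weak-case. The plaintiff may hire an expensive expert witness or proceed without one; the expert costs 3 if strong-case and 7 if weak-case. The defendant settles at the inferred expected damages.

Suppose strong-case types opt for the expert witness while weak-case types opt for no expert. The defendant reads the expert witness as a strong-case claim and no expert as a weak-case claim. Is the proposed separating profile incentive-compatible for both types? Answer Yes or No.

No

Under these beliefs, the expert witness earns settlement 32 and no expert earns settlement 20.
strong-case: the expert witness nets 32 − 3 = 29; no expert nets 20. strong-case prefers the expert witness.
weak-case: the expert witness nets 32 − 7 = 25; no expert nets 20. weak-case would deviate to the expert witness.
weak-case has a profitable deviation, so the profile is not an equilibrium.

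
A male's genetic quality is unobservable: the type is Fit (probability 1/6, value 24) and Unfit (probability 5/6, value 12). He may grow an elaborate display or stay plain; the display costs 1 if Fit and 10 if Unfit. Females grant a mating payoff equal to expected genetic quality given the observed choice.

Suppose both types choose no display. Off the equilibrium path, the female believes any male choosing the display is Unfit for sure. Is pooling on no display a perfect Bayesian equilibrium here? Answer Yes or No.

On path, the female holds the prior and pays 1/6·24 + 5/6·12 = 14. Off path (the display), believing Unfit, it pays 12.
Fit: no display nets 14; the display nets 12 − 1 = 11. Fit stays.
Unfit: no display nets 14; the display nets 12 − 10 = 2. Unfit stays.
No type deviates, so pooling is sustained.

Yes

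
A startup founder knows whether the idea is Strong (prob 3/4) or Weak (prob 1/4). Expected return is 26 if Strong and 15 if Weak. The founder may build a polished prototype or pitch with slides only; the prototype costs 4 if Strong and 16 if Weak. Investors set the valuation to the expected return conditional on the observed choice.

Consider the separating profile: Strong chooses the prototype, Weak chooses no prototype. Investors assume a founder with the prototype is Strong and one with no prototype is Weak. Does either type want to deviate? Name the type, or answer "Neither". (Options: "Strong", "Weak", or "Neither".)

Neither

The prototype pays 26; no prototype pays 15.
Strong: assigned the prototype, nets 26 − 4 = 22; deviating to no prototype nets 15.
Weak: assigned no prototype, nets 15; deviating to the prototype nets 26 − 16 = 10.
Both types strictly prefer their assigned action; no profitable deviation.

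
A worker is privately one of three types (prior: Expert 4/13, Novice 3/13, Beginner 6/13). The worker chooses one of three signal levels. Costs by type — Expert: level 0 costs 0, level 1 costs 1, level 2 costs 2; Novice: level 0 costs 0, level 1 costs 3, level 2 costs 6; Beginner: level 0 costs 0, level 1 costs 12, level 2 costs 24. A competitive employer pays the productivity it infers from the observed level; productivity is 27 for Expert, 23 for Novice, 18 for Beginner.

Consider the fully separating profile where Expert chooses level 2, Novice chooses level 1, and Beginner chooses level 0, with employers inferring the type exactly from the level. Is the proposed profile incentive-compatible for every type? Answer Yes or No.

No

Separating wages: level 2 → 27, level 1 → 23, level 0 → 18.
Expert (assigned level 2): level 0: 18 − 0 = 18; level 1: 23 − 1 = 22; level 2: 27 − 2 = 25. Expert stays.
Novice (assigned level 1): level 0: 18 − 0 = 18; level 1: 23 − 3 = 20; level 2: 27 − 6 = 21. Novice prefers level 2.
Beginner (assigned level 0): level 0: 18 − 0 = 18; level 1: 23 − 12 = 11; level 2: 27 − 24 = 3. Beginner stays.
At least one type deviates; the separating profile fails.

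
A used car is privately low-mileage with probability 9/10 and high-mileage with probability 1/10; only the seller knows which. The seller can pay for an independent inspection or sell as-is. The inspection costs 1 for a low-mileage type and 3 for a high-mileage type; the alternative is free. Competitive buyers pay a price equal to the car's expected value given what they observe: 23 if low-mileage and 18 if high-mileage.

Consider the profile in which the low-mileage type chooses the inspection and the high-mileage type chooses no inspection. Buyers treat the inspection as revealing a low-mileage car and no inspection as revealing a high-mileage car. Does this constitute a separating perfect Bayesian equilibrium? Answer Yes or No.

Under these beliefs, the inspection earns price 23 and no inspection earns price 18.
low-mileage: the inspection nets 23 − 1 = 22; no inspection nets 18. low-mileage prefers the inspection.
high-mileage: the inspection nets 23 − 3 = 20; no inspection nets 18. high-mileage would deviate to the inspection.
high-mileage has a profitable deviation, so the profile is not an equilibrium.

No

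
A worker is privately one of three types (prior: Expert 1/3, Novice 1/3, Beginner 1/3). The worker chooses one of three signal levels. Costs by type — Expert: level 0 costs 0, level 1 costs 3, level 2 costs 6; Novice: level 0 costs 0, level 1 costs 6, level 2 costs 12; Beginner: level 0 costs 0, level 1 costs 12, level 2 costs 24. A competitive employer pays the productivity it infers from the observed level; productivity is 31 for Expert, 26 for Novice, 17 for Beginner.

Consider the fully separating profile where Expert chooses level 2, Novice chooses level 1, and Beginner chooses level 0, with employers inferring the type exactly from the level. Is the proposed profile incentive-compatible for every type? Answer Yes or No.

Yes

Separating wages: level 2 → 31, level 1 → 26, level 0 → 17.
Expert (assigned level 2): level 0: 17 − 0 = 17; level 1: 26 − 3 = 23; level 2: 31 − 6 = 25. Expert stays.
Novice (assigned level 1): level 0: 17 − 0 = 17; level 1: 26 − 6 = 20; level 2: 31 − 12 = 19. Novice stays.
Beginner (assigned level 0): level 0: 17 − 0 = 17; level 1: 26 − 12 = 14; level 2: 31 − 24 = 7. Beginner stays.
Every type prefers its assigned level; separation holds.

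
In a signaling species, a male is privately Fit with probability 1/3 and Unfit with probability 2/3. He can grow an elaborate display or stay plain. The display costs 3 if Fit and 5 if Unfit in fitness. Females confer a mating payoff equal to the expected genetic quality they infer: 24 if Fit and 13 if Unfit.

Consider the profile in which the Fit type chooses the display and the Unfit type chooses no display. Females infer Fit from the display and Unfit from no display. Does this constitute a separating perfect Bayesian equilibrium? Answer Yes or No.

No

Under these beliefs, the display earns mating payoff 24 and no display earns mating payoff 13.
Fit: the display nets 24 − 3 = 21; no display nets 13. Fit prefers the display.
Unfit: the display nets 24 − 5 = 19; no display nets 13. Unfit would deviate to the display.
Unfit has a profitable deviation, so the profile is not an equilibrium.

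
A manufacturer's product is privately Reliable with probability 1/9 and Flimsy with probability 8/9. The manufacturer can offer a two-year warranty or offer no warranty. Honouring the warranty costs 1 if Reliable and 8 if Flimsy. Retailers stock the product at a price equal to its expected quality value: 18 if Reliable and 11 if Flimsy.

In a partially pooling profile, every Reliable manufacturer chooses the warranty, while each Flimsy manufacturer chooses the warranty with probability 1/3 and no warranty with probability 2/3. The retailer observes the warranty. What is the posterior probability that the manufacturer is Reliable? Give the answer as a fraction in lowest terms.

P(the warranty) = (1/9)·1 + (8/9)·(1/3) = 11/27.
By Bayes' rule, P(Reliable | the warranty) = (1/9) / (11/27) = 3/11.

3/11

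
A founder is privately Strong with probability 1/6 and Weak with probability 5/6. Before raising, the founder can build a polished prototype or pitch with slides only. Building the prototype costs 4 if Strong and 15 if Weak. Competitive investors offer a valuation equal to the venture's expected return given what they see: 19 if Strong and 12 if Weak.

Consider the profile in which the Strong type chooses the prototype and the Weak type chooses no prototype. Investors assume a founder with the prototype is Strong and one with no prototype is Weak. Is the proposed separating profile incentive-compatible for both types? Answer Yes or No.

Under these beliefs, the prototype earns valuation 19 and no prototype earns valuation 12.
Strong: the prototype nets 19 − 4 = 15; no prototype nets 12. Strong prefers the prototype.
Weak: the prototype nets 19 − 15 = 4; no prototype nets 12. Weak prefers no prototype.
Neither type deviates, so the separating profile is an equilibrium.

Yes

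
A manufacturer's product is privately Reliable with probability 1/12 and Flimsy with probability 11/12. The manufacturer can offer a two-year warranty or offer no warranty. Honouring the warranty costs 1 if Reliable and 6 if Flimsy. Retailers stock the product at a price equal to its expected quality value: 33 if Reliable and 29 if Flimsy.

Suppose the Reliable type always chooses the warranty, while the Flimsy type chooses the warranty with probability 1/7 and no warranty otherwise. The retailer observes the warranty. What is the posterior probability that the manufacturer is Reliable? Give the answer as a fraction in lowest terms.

7/18

P(the warranty) = (1/12)·1 + (11/12)·(1/7) = 3/14.
By Bayes' rule, P(Reliable | the warranty) = (1/12) / (3/14) = 7/18.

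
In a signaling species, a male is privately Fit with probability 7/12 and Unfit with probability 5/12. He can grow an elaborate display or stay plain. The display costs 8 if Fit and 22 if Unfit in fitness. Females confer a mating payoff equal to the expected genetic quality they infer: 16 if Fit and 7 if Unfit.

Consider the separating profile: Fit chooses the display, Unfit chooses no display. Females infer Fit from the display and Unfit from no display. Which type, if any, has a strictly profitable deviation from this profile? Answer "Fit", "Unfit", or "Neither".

Neither

The display pays 16; no display pays 7.
Fit: assigned the display, nets 16 − 8 = 8; deviating to no display nets 7.
Unfit: assigned no display, nets 7; deviating to the display nets 16 − 22 = -6.
Both types strictly prefer their assigned action; no profitable deviation.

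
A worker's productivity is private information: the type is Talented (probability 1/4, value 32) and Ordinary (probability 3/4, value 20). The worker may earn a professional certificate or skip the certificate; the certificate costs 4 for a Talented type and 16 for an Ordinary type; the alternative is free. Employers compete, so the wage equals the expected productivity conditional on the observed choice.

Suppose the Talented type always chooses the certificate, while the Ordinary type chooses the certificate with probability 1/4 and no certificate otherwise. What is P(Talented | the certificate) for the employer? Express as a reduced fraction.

P(the certificate) = (1/4)·1 + (3/4)·(1/4) = 7/16.
By Bayes' rule, P(Talented | the certificate) = (1/4) / (7/16) = 4/7.

4/7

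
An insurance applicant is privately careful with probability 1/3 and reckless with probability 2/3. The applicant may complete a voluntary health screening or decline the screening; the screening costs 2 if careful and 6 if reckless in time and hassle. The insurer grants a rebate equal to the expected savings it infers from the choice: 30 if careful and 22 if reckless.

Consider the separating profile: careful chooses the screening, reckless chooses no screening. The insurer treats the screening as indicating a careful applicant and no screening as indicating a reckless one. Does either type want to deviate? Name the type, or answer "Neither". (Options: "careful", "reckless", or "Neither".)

reckless

The screening pays 30; no screening pays 22.
careful: assigned the screening, nets 30 − 2 = 28; deviating to no screening nets 22.
reckless: assigned no screening, nets 22; deviating to the screening nets 30 − 6 = 24.
The reckless type gains 2 by deviating.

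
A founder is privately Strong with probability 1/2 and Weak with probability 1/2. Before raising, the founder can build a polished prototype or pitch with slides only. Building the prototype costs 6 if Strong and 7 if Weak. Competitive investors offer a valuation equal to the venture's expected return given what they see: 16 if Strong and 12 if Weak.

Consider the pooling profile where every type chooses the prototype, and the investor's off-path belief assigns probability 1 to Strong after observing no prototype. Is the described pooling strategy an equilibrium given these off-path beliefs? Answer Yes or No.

No

On path, the investor holds the prior and pays 1/2·16 + 1/2·12 = 14. Off path (no prototype), believing Strong, it pays 16.
Strong: the prototype nets 14 − 6 = 8; no prototype nets 16. Strong would deviate.
Weak: the prototype nets 14 − 7 = 7; no prototype nets 16. Weak would deviate.
A type deviates, so pooling fails.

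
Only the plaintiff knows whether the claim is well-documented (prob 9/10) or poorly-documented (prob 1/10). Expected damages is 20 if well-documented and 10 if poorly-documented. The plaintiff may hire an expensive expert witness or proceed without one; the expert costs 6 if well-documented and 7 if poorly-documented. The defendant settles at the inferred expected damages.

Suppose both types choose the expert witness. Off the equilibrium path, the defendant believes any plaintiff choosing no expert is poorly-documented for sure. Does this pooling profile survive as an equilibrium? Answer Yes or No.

Yes

On path, the defendant holds the prior and pays 9/10·20 + 1/10·10 = 19. Off path (no expert), believing poorly-documented, it pays 10.
well-documented: the expert witness nets 19 − 6 = 13; no expert nets 10. well-documented stays.
poorly-documented: the expert witness nets 19 − 7 = 12; no expert nets 10. poorly-documented stays.
No type deviates, so pooling is sustained.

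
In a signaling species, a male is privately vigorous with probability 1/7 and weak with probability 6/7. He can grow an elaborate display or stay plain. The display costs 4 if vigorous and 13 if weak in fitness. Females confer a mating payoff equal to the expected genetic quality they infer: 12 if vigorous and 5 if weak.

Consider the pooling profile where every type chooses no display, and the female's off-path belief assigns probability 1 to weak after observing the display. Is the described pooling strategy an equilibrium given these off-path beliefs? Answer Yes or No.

Yes

On path, the female holds the prior and pays 1/7·12 + 6/7·5 = 6. Off path (the display), believing weak, it pays 5.
vigorous: no display nets 6; the display nets 5 − 4 = 1. vigorous stays.
weak: no display nets 6; the display nets 5 − 13 = -8. weak stays.
No type deviates, so pooling is sustained.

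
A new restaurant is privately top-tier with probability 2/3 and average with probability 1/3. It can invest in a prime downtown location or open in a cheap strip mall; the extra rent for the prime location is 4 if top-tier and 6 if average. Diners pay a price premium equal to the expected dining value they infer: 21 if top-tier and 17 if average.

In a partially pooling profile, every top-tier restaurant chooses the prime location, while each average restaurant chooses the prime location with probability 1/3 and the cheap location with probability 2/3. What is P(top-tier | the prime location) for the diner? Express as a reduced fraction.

6/7

P(the prime location) = (2/3)·1 + (1/3)·(1/3) = 7/9.
By Bayes' rule, P(top-tier | the prime location) = (2/3) / (7/9) = 6/7.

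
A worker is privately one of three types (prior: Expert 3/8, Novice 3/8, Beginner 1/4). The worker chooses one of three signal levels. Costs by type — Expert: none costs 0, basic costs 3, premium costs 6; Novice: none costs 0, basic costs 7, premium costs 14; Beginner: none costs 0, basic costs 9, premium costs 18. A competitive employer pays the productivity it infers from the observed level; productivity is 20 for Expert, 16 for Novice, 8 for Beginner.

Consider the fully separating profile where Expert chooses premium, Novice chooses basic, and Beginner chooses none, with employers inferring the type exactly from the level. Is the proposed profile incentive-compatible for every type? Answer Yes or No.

Yes

Separating wages: premium → 20, basic → 16, none → 8.
Expert (assigned premium): none: 8 − 0 = 8; basic: 16 − 3 = 13; premium: 20 − 6 = 14. Expert stays.
Novice (assigned basic): none: 8 − 0 = 8; basic: 16 − 7 = 9; premium: 20 − 14 = 6. Novice stays.
Beginner (assigned none): none: 8 − 0 = 8; basic: 16 − 9 = 7; premium: 20 − 18 = 2. Beginner stays.
Every type prefers its assigned level; separation holds.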